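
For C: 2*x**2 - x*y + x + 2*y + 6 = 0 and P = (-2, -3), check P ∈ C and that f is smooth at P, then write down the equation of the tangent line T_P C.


Tangent line at P: -4*x + 4*y + 4 = 0.

Step 1: f(-2, -3) = 0, so P lies on C.
Step 2: partial derivatives
  f_x(x, y) = 4*x - y + 1, f_y(x, y) = 2 - x.
  f_x(P) = -4, f_y(P) = 4 (gradient nonzero, so P is smooth).
Step 3: tangent line at P: -4·(x − -2) + 4·(y − -3) = 0.
Expanding: -4*x + 4*y + 4 = 0.


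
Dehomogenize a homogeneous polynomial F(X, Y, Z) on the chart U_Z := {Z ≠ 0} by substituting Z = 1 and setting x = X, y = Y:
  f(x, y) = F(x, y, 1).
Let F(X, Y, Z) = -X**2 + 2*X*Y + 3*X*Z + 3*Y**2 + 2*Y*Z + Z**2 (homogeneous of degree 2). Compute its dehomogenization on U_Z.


f(x, y) = -x**2 + 2*x*y + 3*x + 3*y**2 + 2*y + 1

On U_Z we set Z = 1. Each monomial c·X^i·Y^j·Z^k in F becomes c·x^i·y^j·1^k = c·x^i·y^j.
Substituting Z = 1: F(X, Y, 1) = -x**2 + 2*x*y + 3*x + 3*y**2 + 2*y + 1.
Note: deg(f) ≤ deg(F) = 2; strict inequality happens when F is divisible by Z (lost terms).


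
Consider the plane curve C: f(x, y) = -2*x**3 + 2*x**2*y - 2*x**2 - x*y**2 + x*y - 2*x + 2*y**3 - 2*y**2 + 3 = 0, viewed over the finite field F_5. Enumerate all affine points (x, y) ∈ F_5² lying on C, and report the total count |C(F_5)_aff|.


Affine F_5-points: {(2, 0), (2, 2), (3, 0), (4, 0)}; count = 4.

For each of the 25 pairs (x, y) ∈ F_5², evaluate f(x, y) mod 5. Record the zeros.
  x = 0: [0↦3, 1↦3, 2↦1, 3↦4, 4↦4]  zeros at y ∈ ∅
  x = 1: [0↦2, 1↦4, 2↦2, 3↦3, 4↦4]  zeros at y ∈ ∅
  x = 2: [0↦0, 1↦3, 2↦0, 3↦3, 4↦4]  zeros at y ∈ {0, 2}
  x = 3: [0↦0, 1↦3, 2↦3, 3↦2, 4↦2]  zeros at y ∈ {0}
  x = 4: [0↦0, 1↦2, 2↦4, 3↦3, 4↦1]  zeros at y ∈ {0}
Collecting zeros: affine points = {(2, 0), (2, 2), (3, 0), (4, 0)}.
Total count |C(F_5)_aff| = 4.


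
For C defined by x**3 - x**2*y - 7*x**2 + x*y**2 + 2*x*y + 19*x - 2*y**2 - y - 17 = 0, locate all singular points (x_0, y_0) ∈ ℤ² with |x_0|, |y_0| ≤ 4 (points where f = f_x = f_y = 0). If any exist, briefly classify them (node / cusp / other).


Singular points: {(3, 2)}; classification: cusp.

Compute partial derivatives:
  f_x = 3*x**2 - 2*x*y - 14*x + y**2 + 2*y + 19.
  f_y = -x**2 + 2*x*y + 2*x - 4*y - 1.
Scan x_0 ∈ {−4, ..., 4}. For each x_0, f_y(x_0, y) is a polynomial in y; find its integer roots y ∈ {−4, ..., 4}, then test f_x and f at those candidates.
  x = -4: f_y(-4, y) = -12*y - 25; no integer root y with |y| ≤ 4.
  x = -3: f_y(-3, y) = -10*y - 16; no integer root y with |y| ≤ 4.
  x = -2: f_y(-2, y) = -8*y - 9; no integer root y with |y| ≤ 4.
  x = -1: f_y(-1, y) = -6*y - 4; no integer root y with |y| ≤ 4.
  x = 0: f_y(0, y) = -4*y - 1; no integer root y with |y| ≤ 4.
  x = 1: f_y(1, y) = -2*y; vanishes at y ∈ {0}. (1, 0): f_x = 8 ≠ 0.
  x = 2: f_y(2, y) = -1; no integer root y with |y| ≤ 4.
  x = 3: f_y(3, y) = 2*y - 4; vanishes at y ∈ {2}. (3, 2): f_x = 0, f = 0 — SINGULAR.
  x = 4: f_y(4, y) = 4*y - 9; no integer root y with |y| ≤ 4.
Only singular point on the grid: (3, 2).
Classify: substitute x = 3 + u, y = 2 + v and expand: f = u**3 - u**2*v + u*v**2 + v**2.
No constant or linear terms (consistent with a singular point). Quadratic part: v**2. Cubic part: u**3 - u**2*v + u*v**2.
The quadratic part v**2 is a perfect square, so there is a single (double) tangent line v = 0, i.e. y = 2. Restricting the cubic part to that line (v = 0) leaves u**3 ≠ 0, so f is not divisible by v and the branch is v² ≈ -u**3 to lowest order — this is a cusp.
Classification: cusp.


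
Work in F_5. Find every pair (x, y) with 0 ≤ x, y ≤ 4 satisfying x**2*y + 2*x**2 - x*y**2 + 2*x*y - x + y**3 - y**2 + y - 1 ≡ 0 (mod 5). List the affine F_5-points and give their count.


Affine F_5-points: {(0, 1), (0, 2), (0, 3), (1, 0), (2, 0), (4, 2)}; count = 6.

For each of the 25 pairs (x, y) ∈ F_5², evaluate f(x, y) mod 5. Record the zeros.
  x = 0: [0↦4, 1↦0, 2↦0, 3↦0, 4↦1]  zeros at y ∈ {1, 2, 3}
  x = 1: [0↦0, 1↦3, 2↦3, 3↦1, 4↦3]  zeros at y ∈ {0}
  x = 2: [0↦0, 1↦2, 2↦4, 3↦2, 4↦2]  zeros at y ∈ {0}
  x = 3: [0↦4, 1↦2, 2↦3, 3↦3, 4↦3]  zeros at y ∈ ∅
  x = 4: [0↦2, 1↦3, 2↦0, 3↦4, 4↦1]  zeros at y ∈ {2}
Collecting zeros: affine points = {(0, 1), (0, 2), (0, 3), (1, 0), (2, 0), (4, 2)}.
Total count |C(F_5)_aff| = 6.


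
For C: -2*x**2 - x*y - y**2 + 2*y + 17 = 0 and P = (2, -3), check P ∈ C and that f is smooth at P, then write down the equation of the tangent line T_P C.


Tangent line at P: -5*x + 6*y + 28 = 0.

Step 1: f(2, -3) = 0, so P lies on C.
Step 2: partial derivatives
  f_x(x, y) = -4*x - y, f_y(x, y) = -x - 2*y + 2.
  f_x(P) = -5, f_y(P) = 6 (gradient nonzero, so P is smooth).
Step 3: tangent line at P: -5·(x − 2) + 6·(y − -3) = 0.
Expanding: -5*x + 6*y + 28 = 0.


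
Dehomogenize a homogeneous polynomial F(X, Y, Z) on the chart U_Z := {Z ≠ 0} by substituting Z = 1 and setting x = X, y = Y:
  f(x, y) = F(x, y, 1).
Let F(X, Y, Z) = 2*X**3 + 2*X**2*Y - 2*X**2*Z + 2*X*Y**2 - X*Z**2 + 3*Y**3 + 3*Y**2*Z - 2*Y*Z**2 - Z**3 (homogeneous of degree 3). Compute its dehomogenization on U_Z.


f(x, y) = 2*x**3 + 2*x**2*y - 2*x**2 + 2*x*y**2 - x + 3*y**3 + 3*y**2 - 2*y - 1

On U_Z we set Z = 1. Each monomial c·X^i·Y^j·Z^k in F becomes c·x^i·y^j·1^k = c·x^i·y^j.
Substituting Z = 1: F(X, Y, 1) = 2*x**3 + 2*x**2*y - 2*x**2 + 2*x*y**2 - x + 3*y**3 + 3*y**2 - 2*y - 1.
Note: deg(f) ≤ deg(F) = 3; strict inequality happens when F is divisible by Z (lost terms).


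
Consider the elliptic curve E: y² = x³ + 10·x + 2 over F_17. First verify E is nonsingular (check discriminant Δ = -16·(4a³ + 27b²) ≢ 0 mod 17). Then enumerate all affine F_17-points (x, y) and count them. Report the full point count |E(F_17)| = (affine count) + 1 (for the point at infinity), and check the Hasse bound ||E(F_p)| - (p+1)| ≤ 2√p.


Affine points = {(0, 6), (0, 11), (1, 8), (1, 9), (2, 8), (2, 9), (3, 5), (3, 12), (4, 2), (4, 15), (8, 4), (8, 13), (11, 7), (11, 10), (13, 0), (14, 8), (14, 9), (15, 5), (15, 12), (16, 5), (16, 12)}; affine count = 21; |E(F_17)| = 22.

Discriminant check: Δ ∝ 4a³ + 27b² = 4·10³ + 27·2² = 4·1000 + 27·4 ≡ 11 (mod 17). Nonzero ⇒ E is nonsingular.
For each x ∈ F_17, compute rhs = x³ + 10·x + 2 mod 17, then count y ∈ F_17 with y² ≡ rhs.
  x = 0: rhs = 2, matching y values: 6, 11 (2 points).
  x = 1: rhs = 13, matching y values: 8, 9 (2 points).
  x = 2: rhs = 13, matching y values: 8, 9 (2 points).
  x = 3: rhs = 8, matching y values: 5, 12 (2 points).
  x = 4: rhs = 4, matching y values: 2, 15 (2 points).
  x = 5: rhs = 7, matching y values: none (0 points).
  x = 6: rhs = 6, matching y values: none (0 points).
  x = 7: rhs = 7, matching y values: none (0 points).
  x = 8: rhs = 16, matching y values: 4, 13 (2 points).
  x = 9: rhs = 5, matching y values: none (0 points).
  x = 10: rhs = 14, matching y values: none (0 points).
  x = 11: rhs = 15, matching y values: 7, 10 (2 points).
  x = 12: rhs = 14, matching y values: none (0 points).
  x = 13: rhs = 0, matching y values: 0 (1 points).
  x = 14: rhs = 13, matching y values: 8, 9 (2 points).
  x = 15: rhs = 8, matching y values: 5, 12 (2 points).
  x = 16: rhs = 8, matching y values: 5, 12 (2 points).
Total affine count: 21.
Full point count |E(F_17)| = 21 + 1 = 22.
Hasse bound: |22 − (17+1)| = |4| = 4 ≤ 2√17 ≈ 8.2462 ✓.


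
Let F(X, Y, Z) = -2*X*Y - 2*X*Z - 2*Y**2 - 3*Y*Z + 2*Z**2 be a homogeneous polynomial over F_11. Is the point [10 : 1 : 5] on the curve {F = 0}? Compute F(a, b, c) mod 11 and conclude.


F(10,1,5) ≡ 1 (mod 11); P is NOT on the curve.

Evaluate F(10, 1, 5) term-by-term (mod 11).
  -2*X*Y ↦ -2·10·1·1 = -20
  -2*X*Z ↦ -2·10·1·5 = -100
  -2*Y**2 ↦ -2·1·1·1 = -2
  -3*Y*Z ↦ -3·1·1·5 = -15
  2*Z**2 ↦ 2·1·1·25 = 50
Sum: F(10, 1, 5) = (-20) + (-100) + (-2) + (-15) + (50) = -87.
Reducing mod 11: -87 ≡ 1 (mod 11).
Since F(a, b, c) ≡ 1 ≠ 0 (mod 11), P does NOT lie on the curve.


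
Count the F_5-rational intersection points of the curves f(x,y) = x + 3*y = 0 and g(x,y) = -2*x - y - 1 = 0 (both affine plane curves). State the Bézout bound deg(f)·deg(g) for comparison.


Common zeros: ∅; count = 0; Bézout bound = 1.

deg(f) = 1, deg(g) = 1, so Bézout bound = 1.
Scan x ∈ F_5. For each x, list the y ∈ F_5 with f(x, y) ≡ 0 and those with g(x, y) ≡ 0 (mod 5); the common zeros in that column are the intersection.
  x = 0: f ≡ 0 at y ∈ {0}; g ≡ 0 at y ∈ {4}; common: ∅.
  x = 1: f ≡ 0 at y ∈ {3}; g ≡ 0 at y ∈ {2}; common: ∅.
  x = 2: f ≡ 0 at y ∈ {1}; g ≡ 0 at y ∈ {0}; common: ∅.
  x = 3: f ≡ 0 at y ∈ {4}; g ≡ 0 at y ∈ {3}; common: ∅.
  x = 4: f ≡ 0 at y ∈ {2}; g ≡ 0 at y ∈ {1}; common: ∅.
Collecting: common zeros = ∅, so the count is 0.
Comparison with the Bézout bound: 0 ≤ 1 = deg(f)·deg(g), as expected for curves with no common component (the affine F_5-count falls short of the bound because intersections may lie at infinity, over extension fields, or carry multiplicity).


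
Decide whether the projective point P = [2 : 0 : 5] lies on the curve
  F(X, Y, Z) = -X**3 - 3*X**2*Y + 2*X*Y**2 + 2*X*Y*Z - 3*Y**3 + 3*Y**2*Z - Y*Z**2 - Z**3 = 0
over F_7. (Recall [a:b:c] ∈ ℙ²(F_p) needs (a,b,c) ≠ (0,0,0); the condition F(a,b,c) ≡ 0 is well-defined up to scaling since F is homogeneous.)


F(2,0,5) ≡ 0 (mod 7); P is on the curve.

Evaluate F(2, 0, 5) term-by-term (mod 7).
  -X**3 ↦ -1·8·1·1 = -8
  -3*X**2*Y ↦ -3·4·0·1 = 0
  2*X*Y**2 ↦ 2·2·0·1 = 0
  2*X*Y*Z ↦ 2·2·0·5 = 0
  -3*Y**3 ↦ -3·1·0·1 = 0
  3*Y**2*Z ↦ 3·1·0·5 = 0
  -Y*Z**2 ↦ -1·1·0·25 = 0
  -Z**3 ↦ -1·1·1·125 = -125
Sum: F(2, 0, 5) = (-8) + (0) + (0) + (0) + (0) + (0) + (0) + (-125) = -133.
Reducing mod 7: -133 ≡ 0 (mod 7).
Since F(a, b, c) ≡ 0 (mod 7), P lies on the curve.


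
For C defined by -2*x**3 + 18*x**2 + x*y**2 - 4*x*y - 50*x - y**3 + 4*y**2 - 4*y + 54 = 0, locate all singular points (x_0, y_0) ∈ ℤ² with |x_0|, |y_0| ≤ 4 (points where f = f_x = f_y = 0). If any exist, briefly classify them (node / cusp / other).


Singular points: {(3, 2)}; classification: cusp.

Compute partial derivatives:
  f_x = -6*x**2 + 36*x + y**2 - 4*y - 50.
  f_y = 2*x*y - 4*x - 3*y**2 + 8*y - 4.
Scan x_0 ∈ {−4, ..., 4}. For each x_0, f_y(x_0, y) is a polynomial in y; find its integer roots y ∈ {−4, ..., 4}, then test f_x and f at those candidates.
  x = -4: f_y(-4, y) = 12 - 3*y**2; vanishes at y ∈ {-2, 2}. (-4, -2): f_x = -278 ≠ 0; (-4, 2): f_x = -294 ≠ 0.
  x = -3: f_y(-3, y) = -3*y**2 + 2*y + 8; vanishes at y ∈ {2}. (-3, 2): f_x = -216 ≠ 0.
  x = -2: f_y(-2, y) = -3*y**2 + 4*y + 4; vanishes at y ∈ {2}. (-2, 2): f_x = -150 ≠ 0.
  x = -1: f_y(-1, y) = -3*y**2 + 6*y; vanishes at y ∈ {0, 2}. (-1, 0): f_x = -92 ≠ 0; (-1, 2): f_x = -96 ≠ 0.
  x = 0: f_y(0, y) = -3*y**2 + 8*y - 4; vanishes at y ∈ {2}. (0, 2): f_x = -54 ≠ 0.
  x = 1: f_y(1, y) = -3*y**2 + 10*y - 8; vanishes at y ∈ {2}. (1, 2): f_x = -24 ≠ 0.
  x = 2: f_y(2, y) = -3*y**2 + 12*y - 12; vanishes at y ∈ {2}. (2, 2): f_x = -6 ≠ 0.
  x = 3: f_y(3, y) = -3*y**2 + 14*y - 16; vanishes at y ∈ {2}. (3, 2): f_x = 0, f = 0 — SINGULAR.
  x = 4: f_y(4, y) = -3*y**2 + 16*y - 20; vanishes at y ∈ {2}. (4, 2): f_x = -6 ≠ 0.
Only singular point on the grid: (3, 2).
Classify: substitute x = 3 + u, y = 2 + v and expand: f = -2*u**3 + u*v**2 - v**3 + v**2.
No constant or linear terms (consistent with a singular point). Quadratic part: v**2. Cubic part: -2*u**3 + u*v**2 - v**3.
The quadratic part v**2 is a perfect square, so there is a single (double) tangent line v = 0, i.e. y = 2. Restricting the cubic part to that line (v = 0) leaves -2*u**3 ≠ 0, so f is not divisible by v and the branch is v² ≈ 2*u**3 to lowest order — this is a cusp.
Classification: cusp.


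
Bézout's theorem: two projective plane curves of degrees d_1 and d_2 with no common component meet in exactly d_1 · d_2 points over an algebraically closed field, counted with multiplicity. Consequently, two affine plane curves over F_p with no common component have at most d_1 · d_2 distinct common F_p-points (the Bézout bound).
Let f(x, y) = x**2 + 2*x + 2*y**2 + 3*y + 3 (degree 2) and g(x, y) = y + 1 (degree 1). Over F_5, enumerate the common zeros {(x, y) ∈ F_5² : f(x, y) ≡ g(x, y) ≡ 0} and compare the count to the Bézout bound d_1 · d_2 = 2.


Common zeros: {(1, 4), (2, 4)}; count = 2; Bézout bound = 2.

deg(f) = 2, deg(g) = 1, so Bézout bound = 2.
Scan x ∈ F_5. For each x, list the y ∈ F_5 with f(x, y) ≡ 0 and those with g(x, y) ≡ 0 (mod 5); the common zeros in that column are the intersection.
  x = 0: f ≡ 0 at y ∈ {3}; g ≡ 0 at y ∈ {4}; common: ∅.
  x = 1: f ≡ 0 at y ∈ {2, 4}; g ≡ 0 at y ∈ {4}; common: {4}.
  x = 2: f ≡ 0 at y ∈ {2, 4}; g ≡ 0 at y ∈ {4}; common: {4}.
  x = 3: f ≡ 0 at y ∈ {3}; g ≡ 0 at y ∈ {4}; common: ∅.
  x = 4: f ≡ 0 at y ∈ ∅; g ≡ 0 at y ∈ {4}; common: ∅.
Collecting: common zeros = {(1, 4), (2, 4)}, so the count is 2.
Comparison with the Bézout bound: 2 ≤ 2 = deg(f)·deg(g), as expected for curves with no common component (the bound is attained).


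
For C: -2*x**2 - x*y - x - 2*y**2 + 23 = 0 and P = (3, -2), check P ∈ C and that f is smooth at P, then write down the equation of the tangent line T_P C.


Tangent line at P: -11*x + 5*y + 43 = 0.

Step 1: f(3, -2) = 0, so P lies on C.
Step 2: partial derivatives
  f_x(x, y) = -4*x - y - 1, f_y(x, y) = -x - 4*y.
  f_x(P) = -11, f_y(P) = 5 (gradient nonzero, so P is smooth).
Step 3: tangent line at P: -11·(x − 3) + 5·(y − -2) = 0.
Expanding: -11*x + 5*y + 43 = 0.


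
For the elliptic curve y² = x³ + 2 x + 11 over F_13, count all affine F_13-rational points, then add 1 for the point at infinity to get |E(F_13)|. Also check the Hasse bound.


Affine points = {(1, 1), (1, 12), (2, 6), (2, 7), (5, 4), (5, 9), (7, 2), (7, 11), (9, 2), (9, 11), (10, 2), (10, 11), (11, 5), (11, 8)}; affine count = 14; |E(F_13)| = 15.

Discriminant check: Δ ∝ 4a³ + 27b² = 4·2³ + 27·11² = 4·8 + 27·121 ≡ 10 (mod 13). Nonzero ⇒ E is nonsingular.
For each x ∈ F_13, compute rhs = x³ + 2·x + 11 mod 13, then count y ∈ F_13 with y² ≡ rhs.
  x = 0: rhs = 11, matching y values: none (0 points).
  x = 1: rhs = 1, matching y values: 1, 12 (2 points).
  x = 2: rhs = 10, matching y values: 6, 7 (2 points).
  x = 3: rhs = 5, matching y values: none (0 points).
  x = 4: rhs = 5, matching y values: none (0 points).
  x = 5: rhs = 3, matching y values: 4, 9 (2 points).
  x = 6: rhs = 5, matching y values: none (0 points).
  x = 7: rhs = 4, matching y values: 2, 11 (2 points).
  x = 8: rhs = 6, matching y values: none (0 points).
  x = 9: rhs = 4, matching y values: 2, 11 (2 points).
  x = 10: rhs = 4, matching y values: 2, 11 (2 points).
  x = 11: rhs = 12, matching y values: 5, 8 (2 points).
  x = 12: rhs = 8, matching y values: none (0 points).
Total affine count: 14.
Full point count |E(F_13)| = 14 + 1 = 15.
Hasse bound: |15 − (13+1)| = |1| = 1 ≤ 2√13 ≈ 7.2111 ✓.


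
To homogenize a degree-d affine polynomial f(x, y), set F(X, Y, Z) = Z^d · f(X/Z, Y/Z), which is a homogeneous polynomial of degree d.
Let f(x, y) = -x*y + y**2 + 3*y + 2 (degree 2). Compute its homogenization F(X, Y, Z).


F(X, Y, Z) = -X*Y + Y**2 + 3*Y*Z + 2*Z**2

deg(f) = 2.
Substitute x = X/Z, y = Y/Z into f, then multiply by Z^2.
  monomial -1·x^1·y^1 ↦ -1·X^1·Y^1·Z^0.
  monomial 1·x^0·y^2 ↦ 1·X^0·Y^2·Z^0.
  monomial 3·x^0·y^1 ↦ 3·X^0·Y^1·Z^1.
  monomial 2·x^0·y^0 ↦ 2·X^0·Y^0·Z^2.
Collecting: F(X, Y, Z) = -X*Y + Y**2 + 3*Y*Z + 2*Z**2.


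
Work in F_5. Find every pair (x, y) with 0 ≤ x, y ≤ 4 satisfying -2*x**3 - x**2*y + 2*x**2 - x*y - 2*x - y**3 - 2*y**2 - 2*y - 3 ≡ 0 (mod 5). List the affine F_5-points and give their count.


Affine F_5-points: {(1, 0), (2, 0), (3, 0)}; count = 3.

For each of the 25 pairs (x, y) ∈ F_5², evaluate f(x, y) mod 5. Record the zeros.
  x = 0: [0↦2, 1↦2, 2↦2, 3↦1, 4↦3]  zeros at y ∈ ∅
  x = 1: [0↦0, 1↦3, 2↦1, 3↦3, 4↦3]  zeros at y ∈ {0}
  x = 2: [0↦0, 1↦4, 2↦3, 3↦1, 4↦2]  zeros at y ∈ {0}
  x = 3: [0↦0, 1↦3, 2↦1, 3↦3, 4↦3]  zeros at y ∈ {0}
  x = 4: [0↦3, 1↦3, 2↦3, 3↦2, 4↦4]  zeros at y ∈ ∅
Collecting zeros: affine points = {(1, 0), (2, 0), (3, 0)}.
Total count |C(F_5)_aff| = 3.


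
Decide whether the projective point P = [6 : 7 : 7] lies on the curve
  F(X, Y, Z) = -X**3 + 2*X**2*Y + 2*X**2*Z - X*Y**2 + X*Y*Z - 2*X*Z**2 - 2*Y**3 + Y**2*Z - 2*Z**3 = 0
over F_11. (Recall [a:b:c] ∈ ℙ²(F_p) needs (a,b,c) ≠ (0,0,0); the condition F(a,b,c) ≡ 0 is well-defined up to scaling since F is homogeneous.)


F(6,7,7) ≡ 0 (mod 11); P is on the curve.

Evaluate F(6, 7, 7) term-by-term (mod 11).
  -X**3 ↦ -1·216·1·1 = -216
  2*X**2*Y ↦ 2·36·7·1 = 504
  2*X**2*Z ↦ 2·36·1·7 = 504
  -X*Y**2 ↦ -1·6·49·1 = -294
  X*Y*Z ↦ 1·6·7·7 = 294
  -2*X*Z**2 ↦ -2·6·1·49 = -588
  -2*Y**3 ↦ -2·1·343·1 = -686
  Y**2*Z ↦ 1·1·49·7 = 343
  -2*Z**3 ↦ -2·1·1·343 = -686
Sum: F(6, 7, 7) = (-216) + (504) + (504) + (-294) + (294) + (-588) + (-686) + (343) + (-686) = -825.
Reducing mod 11: -825 ≡ 0 (mod 11).
Since F(a, b, c) ≡ 0 (mod 11), P lies on the curve.


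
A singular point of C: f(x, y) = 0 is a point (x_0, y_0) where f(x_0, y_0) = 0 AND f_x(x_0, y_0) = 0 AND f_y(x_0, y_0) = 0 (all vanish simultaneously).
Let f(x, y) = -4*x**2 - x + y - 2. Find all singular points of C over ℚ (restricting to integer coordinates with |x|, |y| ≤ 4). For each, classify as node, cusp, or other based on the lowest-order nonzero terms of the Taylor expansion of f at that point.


No singular points in the scanned grid; C is smooth there.

Compute partial derivatives:
  f_x = -8*x - 1.
  f_y = 1.
f_y = 1 is a nonzero constant, so f_y never vanishes: no point (x, y) can satisfy f = f_x = f_y = 0. In particular no (x, y) ∈ {−4, ..., 4}² is singular; the curve is smooth.


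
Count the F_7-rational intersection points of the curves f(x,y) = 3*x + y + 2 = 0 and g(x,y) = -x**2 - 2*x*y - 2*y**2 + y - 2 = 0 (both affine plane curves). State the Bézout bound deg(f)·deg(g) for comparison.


Common zeros: ∅; count = 0; Bézout bound = 2.

deg(f) = 1, deg(g) = 2, so Bézout bound = 2.
Scan x ∈ F_7. For each x, list the y ∈ F_7 with f(x, y) ≡ 0 and those with g(x, y) ≡ 0 (mod 7); the common zeros in that column are the intersection.
  x = 0: f ≡ 0 at y ∈ {5}; g ≡ 0 at y ∈ ∅; common: ∅.
  x = 1: f ≡ 0 at y ∈ {2}; g ≡ 0 at y ∈ ∅; common: ∅.
  x = 2: f ≡ 0 at y ∈ {6}; g ≡ 0 at y ∈ ∅; common: ∅.
  x = 3: f ≡ 0 at y ∈ {3}; g ≡ 0 at y ∈ {4}; common: ∅.
  x = 4: f ≡ 0 at y ∈ {0}; g ≡ 0 at y ∈ ∅; common: ∅.
  x = 5: f ≡ 0 at y ∈ {4}; g ≡ 0 at y ∈ ∅; common: ∅.
  x = 6: f ≡ 0 at y ∈ {1}; g ≡ 0 at y ∈ ∅; common: ∅.
Collecting: common zeros = ∅, so the count is 0.
Comparison with the Bézout bound: 0 ≤ 2 = deg(f)·deg(g), as expected for curves with no common component (the affine F_7-count falls short of the bound because intersections may lie at infinity, over extension fields, or carry multiplicity).


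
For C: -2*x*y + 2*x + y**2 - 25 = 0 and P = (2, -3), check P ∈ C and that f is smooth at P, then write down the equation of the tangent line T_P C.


Tangent line at P: 8*x - 10*y - 46 = 0.

Step 1: f(2, -3) = 0, so P lies on C.
Step 2: partial derivatives
  f_x(x, y) = 2 - 2*y, f_y(x, y) = -2*x + 2*y.
  f_x(P) = 8, f_y(P) = -10 (gradient nonzero, so P is smooth).
Step 3: tangent line at P: 8·(x − 2) + -10·(y − -3) = 0.
Expanding: 8*x - 10*y - 46 = 0.


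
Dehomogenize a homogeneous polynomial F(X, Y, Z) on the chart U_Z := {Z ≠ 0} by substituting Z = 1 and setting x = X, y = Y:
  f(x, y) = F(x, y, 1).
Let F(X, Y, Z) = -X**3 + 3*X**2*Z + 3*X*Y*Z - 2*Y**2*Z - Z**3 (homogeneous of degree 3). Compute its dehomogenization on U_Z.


f(x, y) = -x**3 + 3*x**2 + 3*x*y - 2*y**2 - 1

On U_Z we set Z = 1. Each monomial c·X^i·Y^j·Z^k in F becomes c·x^i·y^j·1^k = c·x^i·y^j.
Substituting Z = 1: F(X, Y, 1) = -x**3 + 3*x**2 + 3*x*y - 2*y**2 - 1.
Note: deg(f) ≤ deg(F) = 3; strict inequality happens when F is divisible by Z (lost terms).


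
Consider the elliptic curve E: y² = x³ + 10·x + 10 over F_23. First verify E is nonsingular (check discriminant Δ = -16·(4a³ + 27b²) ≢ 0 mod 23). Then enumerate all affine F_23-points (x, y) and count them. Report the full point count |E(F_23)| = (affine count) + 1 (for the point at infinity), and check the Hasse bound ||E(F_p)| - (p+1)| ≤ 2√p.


Affine points = {(5, 1), (5, 22), (7, 3), (7, 20), (8, 2), (8, 21), (9, 1), (9, 22), (10, 11), (10, 12), (11, 5), (11, 18), (12, 8), (12, 15), (15, 4), (15, 19)}; affine count = 16; |E(F_23)| = 17.

Discriminant check: Δ ∝ 4a³ + 27b² = 4·10³ + 27·10² = 4·1000 + 27·100 ≡ 7 (mod 23). Nonzero ⇒ E is nonsingular.
For each x ∈ F_23, compute rhs = x³ + 10·x + 10 mod 23, then count y ∈ F_23 with y² ≡ rhs.
  x = 0: rhs = 10, matching y values: none (0 points).
  x = 1: rhs = 21, matching y values: none (0 points).
  x = 2: rhs = 15, matching y values: none (0 points).
  x = 3: rhs = 21, matching y values: none (0 points).
  x = 4: rhs = 22, matching y values: none (0 points).
  x = 5: rhs = 1, matching y values: 1, 22 (2 points).
  x = 6: rhs = 10, matching y values: none (0 points).
  x = 7: rhs = 9, matching y values: 3, 20 (2 points).
  x = 8: rhs = 4, matching y values: 2, 21 (2 points).
  x = 9: rhs = 1, matching y values: 1, 22 (2 points).
  x = 10: rhs = 6, matching y values: 11, 12 (2 points).
  x = 11: rhs = 2, matching y values: 5, 18 (2 points).
  x = 12: rhs = 18, matching y values: 8, 15 (2 points).
  x = 13: rhs = 14, matching y values: none (0 points).
  x = 14: rhs = 19, matching y values: none (0 points).
  x = 15: rhs = 16, matching y values: 4, 19 (2 points).
  x = 16: rhs = 11, matching y values: none (0 points).
  x = 17: rhs = 10, matching y values: none (0 points).
  x = 18: rhs = 19, matching y values: none (0 points).
  x = 19: rhs = 21, matching y values: none (0 points).
  x = 20: rhs = 22, matching y values: none (0 points).
  x = 21: rhs = 5, matching y values: none (0 points).
  x = 22: rhs = 22, matching y values: none (0 points).
Total affine count: 16.
Full point count |E(F_23)| = 16 + 1 = 17.
Hasse bound: |17 − (23+1)| = |-7| = 7 ≤ 2√23 ≈ 9.5917 ✓.


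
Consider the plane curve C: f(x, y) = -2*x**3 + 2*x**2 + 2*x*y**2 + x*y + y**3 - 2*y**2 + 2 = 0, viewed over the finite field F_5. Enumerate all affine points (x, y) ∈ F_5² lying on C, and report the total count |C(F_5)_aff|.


Affine F_5-points: {(1, 4), (2, 3)}; count = 2.

For each of the 25 pairs (x, y) ∈ F_5², evaluate f(x, y) mod 5. Record the zeros.
  x = 0: [0↦2, 1↦1, 2↦2, 3↦1, 4↦4]  zeros at y ∈ ∅
  x = 1: [0↦2, 1↦4, 2↦2, 3↦2, 4↦0]  zeros at y ∈ {4}
  x = 2: [0↦4, 1↦4, 2↦4, 3↦0, 4↦3]  zeros at y ∈ {3}
  x = 3: [0↦1, 1↦4, 2↦1, 3↦3, 4↦1]  zeros at y ∈ ∅
  x = 4: [0↦1, 1↦2, 2↦1, 3↦4, 4↦2]  zeros at y ∈ ∅
Collecting zeros: affine points = {(1, 4), (2, 3)}.
Total count |C(F_5)_aff| = 2.


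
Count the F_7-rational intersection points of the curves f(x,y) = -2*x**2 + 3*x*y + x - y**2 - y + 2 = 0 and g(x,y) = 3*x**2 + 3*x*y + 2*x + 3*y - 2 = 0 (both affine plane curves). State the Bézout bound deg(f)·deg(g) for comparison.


Common zeros: ∅; count = 0; Bézout bound = 4.

deg(f) = 2, deg(g) = 2, so Bézout bound = 4.
Scan x ∈ F_7. For each x, list the y ∈ F_7 with f(x, y) ≡ 0 and those with g(x, y) ≡ 0 (mod 7); the common zeros in that column are the intersection.
  x = 0: f ≡ 0 at y ∈ {1, 5}; g ≡ 0 at y ∈ {3}; common: ∅.
  x = 1: f ≡ 0 at y ∈ {4, 5}; g ≡ 0 at y ∈ {3}; common: ∅.
  x = 2: f ≡ 0 at y ∈ {1, 4}; g ≡ 0 at y ∈ {0}; common: ∅.
  x = 3: f ≡ 0 at y ∈ ∅; g ≡ 0 at y ∈ {5}; common: ∅.
  x = 4: f ≡ 0 at y ∈ ∅; g ≡ 0 at y ∈ {2}; common: ∅.
  x = 5: f ≡ 0 at y ∈ ∅; g ≡ 0 at y ∈ {2}; common: ∅.
  x = 6: f ≡ 0 at y ∈ ∅; g ≡ 0 at y ∈ ∅; common: ∅.
Collecting: common zeros = ∅, so the count is 0.
Comparison with the Bézout bound: 0 ≤ 4 = deg(f)·deg(g), as expected for curves with no common component (the affine F_7-count falls short of the bound because intersections may lie at infinity, over extension fields, or carry multiplicity).


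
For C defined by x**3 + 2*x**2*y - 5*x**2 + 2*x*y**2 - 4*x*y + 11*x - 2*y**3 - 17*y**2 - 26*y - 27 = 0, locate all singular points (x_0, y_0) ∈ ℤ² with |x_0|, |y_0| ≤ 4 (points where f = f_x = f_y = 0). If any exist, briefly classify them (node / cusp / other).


Singular points: {(3, -2)}; classification: cusp.

Compute partial derivatives:
  f_x = 3*x**2 + 4*x*y - 10*x + 2*y**2 - 4*y + 11.
  f_y = 2*x**2 + 4*x*y - 4*x - 6*y**2 - 34*y - 26.
Scan x_0 ∈ {−4, ..., 4}. For each x_0, f_y(x_0, y) is a polynomial in y; find its integer roots y ∈ {−4, ..., 4}, then test f_x and f at those candidates.
  x = -4: f_y(-4, y) = -6*y**2 - 50*y + 22; no integer root y with |y| ≤ 4.
  x = -3: f_y(-3, y) = -6*y**2 - 46*y + 4; no integer root y with |y| ≤ 4.
  x = -2: f_y(-2, y) = -6*y**2 - 42*y - 10; no integer root y with |y| ≤ 4.
  x = -1: f_y(-1, y) = -6*y**2 - 38*y - 20; no integer root y with |y| ≤ 4.
  x = 0: f_y(0, y) = -6*y**2 - 34*y - 26; no integer root y with |y| ≤ 4.
  x = 1: f_y(1, y) = -6*y**2 - 30*y - 28; no integer root y with |y| ≤ 4.
  x = 2: f_y(2, y) = -6*y**2 - 26*y - 26; no integer root y with |y| ≤ 4.
  x = 3: f_y(3, y) = -6*y**2 - 22*y - 20; vanishes at y ∈ {-2}. (3, -2): f_x = 0, f = 0 — SINGULAR.
  x = 4: f_y(4, y) = -6*y**2 - 18*y - 10; no integer root y with |y| ≤ 4.
Only singular point on the grid: (3, -2).
Classify: substitute x = 3 + u, y = -2 + v and expand: f = u**3 + 2*u**2*v + 2*u*v**2 - 2*v**3 + v**2.
No constant or linear terms (consistent with a singular point). Quadratic part: v**2. Cubic part: u**3 + 2*u**2*v + 2*u*v**2 - 2*v**3.
The quadratic part v**2 is a perfect square, so there is a single (double) tangent line v = 0, i.e. y = -2. Restricting the cubic part to that line (v = 0) leaves u**3 ≠ 0, so f is not divisible by v and the branch is v² ≈ -u**3 to lowest order — this is a cusp.
Classification: cusp.


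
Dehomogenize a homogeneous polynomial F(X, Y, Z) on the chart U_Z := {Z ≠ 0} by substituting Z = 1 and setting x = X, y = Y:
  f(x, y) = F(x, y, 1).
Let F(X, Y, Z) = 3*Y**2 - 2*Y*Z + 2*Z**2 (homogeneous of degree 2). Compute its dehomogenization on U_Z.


f(x, y) = 3*y**2 - 2*y + 2

On U_Z we set Z = 1. Each monomial c·X^i·Y^j·Z^k in F becomes c·x^i·y^j·1^k = c·x^i·y^j.
Substituting Z = 1: F(X, Y, 1) = 3*y**2 - 2*y + 2.
Note: deg(f) ≤ deg(F) = 2; strict inequality happens when F is divisible by Z (lost terms).


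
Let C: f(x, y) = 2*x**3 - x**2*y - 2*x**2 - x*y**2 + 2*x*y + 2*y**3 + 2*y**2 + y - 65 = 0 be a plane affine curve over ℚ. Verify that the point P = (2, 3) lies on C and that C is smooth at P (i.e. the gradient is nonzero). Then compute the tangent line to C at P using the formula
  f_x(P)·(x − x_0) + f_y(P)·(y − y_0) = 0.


Tangent line at P: x + 55*y - 167 = 0.

Step 1: f(2, 3) = 0, so P lies on C.
Step 2: partial derivatives
  f_x(x, y) = 6*x**2 - 2*x*y - 4*x - y**2 + 2*y, f_y(x, y) = -x**2 - 2*x*y + 2*x + 6*y**2 + 4*y + 1.
  f_x(P) = 1, f_y(P) = 55 (gradient nonzero, so P is smooth).
Step 3: tangent line at P: 1·(x − 2) + 55·(y − 3) = 0.
Expanding: x + 55*y - 167 = 0.


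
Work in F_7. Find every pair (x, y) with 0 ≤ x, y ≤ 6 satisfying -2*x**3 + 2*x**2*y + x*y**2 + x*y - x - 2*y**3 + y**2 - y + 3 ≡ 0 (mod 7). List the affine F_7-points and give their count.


Affine F_7-points: {(0, 6), (1, 0), (3, 2), (4, 1), (5, 0)}; count = 5.

For each of the 49 pairs (x, y) ∈ F_7², evaluate f(x, y) mod 7. Record the zeros.
  x = 0: [0↦3, 1↦1, 2↦3, 3↦4, 4↦6, 5↦4, 6↦0]  zeros at y ∈ {6}
  x = 1: [0↦0, 1↦2, 2↦3, 3↦5, 4↦3, 5↦6, 6↦2]  zeros at y ∈ {0}
  x = 2: [0↦6, 1↦2, 2↦6, 3↦6, 4↦4, 5↦2, 6↦2]  zeros at y ∈ ∅
  x = 3: [0↦2, 1↦3, 2↦0, 3↦2, 4↦4, 5↦1, 6↦2]  zeros at y ∈ {2}
  x = 4: [0↦4, 1↦0, 2↦1, 3↦2, 4↦5, 5↦5, 6↦4]  zeros at y ∈ {1}
  x = 5: [0↦0, 1↦2, 2↦4, 3↦1, 4↦2, 5↦2, 6↦3]  zeros at y ∈ {0}
  x = 6: [0↦6, 1↦4, 2↦4, 3↦1, 4↦4, 5↦1, 6↦1]  zeros at y ∈ ∅
Collecting zeros: affine points = {(0, 6), (1, 0), (3, 2), (4, 1), (5, 0)}.
Total count |C(F_7)_aff| = 5.


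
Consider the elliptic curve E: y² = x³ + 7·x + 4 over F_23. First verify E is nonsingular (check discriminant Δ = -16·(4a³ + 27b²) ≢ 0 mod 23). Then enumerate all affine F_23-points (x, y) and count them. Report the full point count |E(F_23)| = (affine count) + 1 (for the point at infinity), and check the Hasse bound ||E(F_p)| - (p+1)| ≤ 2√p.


Affine points = {(0, 2), (0, 21), (1, 9), (1, 14), (2, 7), (2, 16), (3, 11), (3, 12), (4, 2), (4, 21), (5, 7), (5, 16), (6, 3), (6, 20), (10, 4), (10, 19), (11, 3), (11, 20), (16, 7), (16, 16), (19, 2), (19, 21), (20, 5), (20, 18)}; affine count = 24; |E(F_23)| = 25.

Discriminant check: Δ ∝ 4a³ + 27b² = 4·7³ + 27·4² = 4·343 + 27·16 ≡ 10 (mod 23). Nonzero ⇒ E is nonsingular.
For each x ∈ F_23, compute rhs = x³ + 7·x + 4 mod 23, then count y ∈ F_23 with y² ≡ rhs.
  x = 0: rhs = 4, matching y values: 2, 21 (2 points).
  x = 1: rhs = 12, matching y values: 9, 14 (2 points).
  x = 2: rhs = 3, matching y values: 7, 16 (2 points).
  x = 3: rhs = 6, matching y values: 11, 12 (2 points).
  x = 4: rhs = 4, matching y values: 2, 21 (2 points).
  x = 5: rhs = 3, matching y values: 7, 16 (2 points).
  x = 6: rhs = 9, matching y values: 3, 20 (2 points).
  x = 7: rhs = 5, matching y values: none (0 points).
  x = 8: rhs = 20, matching y values: none (0 points).
  x = 9: rhs = 14, matching y values: none (0 points).
  x = 10: rhs = 16, matching y values: 4, 19 (2 points).
  x = 11: rhs = 9, matching y values: 3, 20 (2 points).
  x = 12: rhs = 22, matching y values: none (0 points).
  x = 13: rhs = 15, matching y values: none (0 points).
  x = 14: rhs = 17, matching y values: none (0 points).
  x = 15: rhs = 11, matching y values: none (0 points).
  x = 16: rhs = 3, matching y values: 7, 16 (2 points).
  x = 17: rhs = 22, matching y values: none (0 points).
  x = 18: rhs = 5, matching y values: none (0 points).
  x = 19: rhs = 4, matching y values: 2, 21 (2 points).
  x = 20: rhs = 2, matching y values: 5, 18 (2 points).
  x = 21: rhs = 5, matching y values: none (0 points).
  x = 22: rhs = 19, matching y values: none (0 points).
Total affine count: 24.
Full point count |E(F_23)| = 24 + 1 = 25.
Hasse bound: |25 − (23+1)| = |1| = 1 ≤ 2√23 ≈ 9.5917 ✓.


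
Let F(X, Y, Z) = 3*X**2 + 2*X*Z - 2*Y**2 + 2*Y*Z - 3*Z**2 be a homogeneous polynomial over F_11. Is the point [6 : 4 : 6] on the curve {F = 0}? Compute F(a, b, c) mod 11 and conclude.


F(6,4,6) ≡ 0 (mod 11); P is on the curve.

Evaluate F(6, 4, 6) term-by-term (mod 11).
  3*X**2 ↦ 3·36·1·1 = 108
  2*X*Z ↦ 2·6·1·6 = 72
  -2*Y**2 ↦ -2·1·16·1 = -32
  2*Y*Z ↦ 2·1·4·6 = 48
  -3*Z**2 ↦ -3·1·1·36 = -108
Sum: F(6, 4, 6) = (108) + (72) + (-32) + (48) + (-108) = 88.
Reducing mod 11: 88 ≡ 0 (mod 11).
Since F(a, b, c) ≡ 0 (mod 11), P lies on the curve.


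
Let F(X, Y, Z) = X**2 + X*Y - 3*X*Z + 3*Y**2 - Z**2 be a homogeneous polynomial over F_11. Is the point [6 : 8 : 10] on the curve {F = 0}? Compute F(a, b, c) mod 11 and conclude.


F(6,8,10) ≡ 7 (mod 11); P is NOT on the curve.

Evaluate F(6, 8, 10) term-by-term (mod 11).
  X**2 ↦ 1·36·1·1 = 36
  X*Y ↦ 1·6·8·1 = 48
  -3*X*Z ↦ -3·6·1·10 = -180
  3*Y**2 ↦ 3·1·64·1 = 192
  -Z**2 ↦ -1·1·1·100 = -100
Sum: F(6, 8, 10) = (36) + (48) + (-180) + (192) + (-100) = -4.
Reducing mod 11: -4 ≡ 7 (mod 11).
Since F(a, b, c) ≡ 7 ≠ 0 (mod 11), P does NOT lie on the curve.


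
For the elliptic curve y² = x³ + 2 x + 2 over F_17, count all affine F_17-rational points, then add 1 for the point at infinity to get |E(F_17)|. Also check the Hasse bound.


Affine points = {(0, 6), (0, 11), (3, 1), (3, 16), (5, 1), (5, 16), (6, 3), (6, 14), (7, 6), (7, 11), (9, 1), (9, 16), (10, 6), (10, 11), (13, 7), (13, 10), (16, 4), (16, 13)}; affine count = 18; |E(F_17)| = 19.

Discriminant check: Δ ∝ 4a³ + 27b² = 4·2³ + 27·2² = 4·8 + 27·4 ≡ 4 (mod 17). Nonzero ⇒ E is nonsingular.
For each x ∈ F_17, compute rhs = x³ + 2·x + 2 mod 17, then count y ∈ F_17 with y² ≡ rhs.
  x = 0: rhs = 2, matching y values: 6, 11 (2 points).
  x = 1: rhs = 5, matching y values: none (0 points).
  x = 2: rhs = 14, matching y values: none (0 points).
  x = 3: rhs = 1, matching y values: 1, 16 (2 points).
  x = 4: rhs = 6, matching y values: none (0 points).
  x = 5: rhs = 1, matching y values: 1, 16 (2 points).
  x = 6: rhs = 9, matching y values: 3, 14 (2 points).
  x = 7: rhs = 2, matching y values: 6, 11 (2 points).
  x = 8: rhs = 3, matching y values: none (0 points).
  x = 9: rhs = 1, matching y values: 1, 16 (2 points).
  x = 10: rhs = 2, matching y values: 6, 11 (2 points).
  x = 11: rhs = 12, matching y values: none (0 points).
  x = 12: rhs = 3, matching y values: none (0 points).
  x = 13: rhs = 15, matching y values: 7, 10 (2 points).
  x = 14: rhs = 3, matching y values: none (0 points).
  x = 15: rhs = 7, matching y values: none (0 points).
  x = 16: rhs = 16, matching y values: 4, 13 (2 points).
Total affine count: 18.
Full point count |E(F_17)| = 18 + 1 = 19.
Hasse bound: |19 − (17+1)| = |1| = 1 ≤ 2√17 ≈ 8.2462 ✓.


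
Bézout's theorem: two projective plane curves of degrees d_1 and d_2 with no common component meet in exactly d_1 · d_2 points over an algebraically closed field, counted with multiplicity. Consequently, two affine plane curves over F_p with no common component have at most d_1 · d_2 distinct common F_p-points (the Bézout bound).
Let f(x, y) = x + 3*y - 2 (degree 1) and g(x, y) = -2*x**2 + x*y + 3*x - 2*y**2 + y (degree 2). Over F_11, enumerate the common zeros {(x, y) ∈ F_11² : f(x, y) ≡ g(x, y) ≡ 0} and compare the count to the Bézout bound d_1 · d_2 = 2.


Common zeros: ∅; count = 0; Bézout bound = 2.

deg(f) = 1, deg(g) = 2, so Bézout bound = 2.
Scan x ∈ F_11. For each x, list the y ∈ F_11 with f(x, y) ≡ 0 and those with g(x, y) ≡ 0 (mod 11); the common zeros in that column are the intersection.
  x = 0: f ≡ 0 at y ∈ {8}; g ≡ 0 at y ∈ {0, 6}; common: ∅.
  x = 1: f ≡ 0 at y ∈ {4}; g ≡ 0 at y ∈ {3, 9}; common: ∅.
  x = 2: f ≡ 0 at y ∈ {0}; g ≡ 0 at y ∈ {3, 4}; common: ∅.
  x = 3: f ≡ 0 at y ∈ {7}; g ≡ 0 at y ∈ ∅; common: ∅.
  x = 4: f ≡ 0 at y ∈ {3}; g ≡ 0 at y ∈ ∅; common: ∅.
  x = 5: f ≡ 0 at y ∈ {10}; g ≡ 0 at y ∈ {5, 9}; common: ∅.
  x = 6: f ≡ 0 at y ∈ {6}; g ≡ 0 at y ∈ ∅; common: ∅.
  x = 7: f ≡ 0 at y ∈ {2}; g ≡ 0 at y ∈ {0, 4}; common: ∅.
  x = 8: f ≡ 0 at y ∈ {9}; g ≡ 0 at y ∈ ∅; common: ∅.
  x = 9: f ≡ 0 at y ∈ {5}; g ≡ 0 at y ∈ ∅; common: ∅.
  x = 10: f ≡ 0 at y ∈ {1}; g ≡ 0 at y ∈ {5, 6}; common: ∅.
Collecting: common zeros = ∅, so the count is 0.
Comparison with the Bézout bound: 0 ≤ 2 = deg(f)·deg(g), as expected for curves with no common component (the affine F_11-count falls short of the bound because intersections may lie at infinity, over extension fields, or carry multiplicity).


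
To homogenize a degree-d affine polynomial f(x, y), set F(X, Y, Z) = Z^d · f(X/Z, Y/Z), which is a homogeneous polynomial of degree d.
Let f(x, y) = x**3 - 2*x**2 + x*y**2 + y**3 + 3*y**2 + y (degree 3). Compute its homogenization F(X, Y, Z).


F(X, Y, Z) = X**3 - 2*X**2*Z + X*Y**2 + Y**3 + 3*Y**2*Z + Y*Z**2

deg(f) = 3.
Substitute x = X/Z, y = Y/Z into f, then multiply by Z^3.
  monomial 1·x^3·y^0 ↦ 1·X^3·Y^0·Z^0.
  monomial -2·x^2·y^0 ↦ -2·X^2·Y^0·Z^1.
  monomial 1·x^1·y^2 ↦ 1·X^1·Y^2·Z^0.
  monomial 1·x^0·y^3 ↦ 1·X^0·Y^3·Z^0.
  monomial 3·x^0·y^2 ↦ 3·X^0·Y^2·Z^1.
  monomial 1·x^0·y^1 ↦ 1·X^0·Y^1·Z^2.
Collecting: F(X, Y, Z) = X**3 - 2*X**2*Z + X*Y**2 + Y**3 + 3*Y**2*Z + Y*Z**2.


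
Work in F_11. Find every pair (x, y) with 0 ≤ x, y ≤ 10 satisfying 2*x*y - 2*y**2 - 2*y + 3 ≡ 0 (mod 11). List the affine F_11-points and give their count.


Affine F_11-points: {(4, 6), (4, 8), (5, 2), (6, 1), (6, 4), (7, 7), (7, 10), (8, 9), (9, 3), (9, 5)}; count = 10.

For each of the 121 pairs (x, y) ∈ F_11², evaluate f(x, y) mod 11. Record the zeros.
  x = 0: [0↦3, 1↦10, 2↦2, 3↦1, 4↦7, 5↦9, 6↦7, 7↦1, 8↦2, 9↦10, 10↦3]  zeros at y ∈ ∅
  x = 1: [0↦3, 1↦1, 2↦6, 3↦7, 4↦4, 5↦8, 6↦8, 7↦4, 8↦7, 9↦6, 10↦1]  zeros at y ∈ ∅
  x = 2: [0↦3, 1↦3, 2↦10, 3↦2, 4↦1, 5↦7, 6↦9, 7↦7, 8↦1, 9↦2, 10↦10]  zeros at y ∈ ∅
  x = 3: [0↦3, 1↦5, 2↦3, 3↦8, 4↦9, 5↦6, 6↦10, 7↦10, 8↦6, 9↦9, 10↦8]  zeros at y ∈ ∅
  x = 4: [0↦3, 1↦7, 2↦7, 3↦3, 4↦6, 5↦5, 6↦0, 7↦2, 8↦0, 9↦5, 10↦6]  zeros at y ∈ {6, 8}
  x = 5: [0↦3, 1↦9, 2↦0, 3↦9, 4↦3, 5↦4, 6↦1, 7↦5, 8↦5, 9↦1, 10↦4]  zeros at y ∈ {2}
  x = 6: [0↦3, 1↦0, 2↦4, 3↦4, 4↦0, 5↦3, 6↦2, 7↦8, 8↦10, 9↦8, 10↦2]  zeros at y ∈ {1, 4}
  x = 7: [0↦3, 1↦2, 2↦8, 3↦10, 4↦8, 5↦2, 6↦3, 7↦0, 8↦4, 9↦4, 10↦0]  zeros at y ∈ {7, 10}
  x = 8: [0↦3, 1↦4, 2↦1, 3↦5, 4↦5, 5↦1, 6↦4, 7↦3, 8↦9, 9↦0, 10↦9]  zeros at y ∈ {9}
  x = 9: [0↦3, 1↦6, 2↦5, 3↦0, 4↦2, 5↦0, 6↦5, 7↦6, 8↦3, 9↦7, 10↦7]  zeros at y ∈ {3, 5}
  x = 10: [0↦3, 1↦8, 2↦9, 3↦6, 4↦10, 5↦10, 6↦6, 7↦9, 8↦8, 9↦3, 10↦5]  zeros at y ∈ ∅
Collecting zeros: affine points = {(4, 6), (4, 8), (5, 2), (6, 1), (6, 4), (7, 7), (7, 10), (8, 9), (9, 3), (9, 5)}.
Total count |C(F_11)_aff| = 10.


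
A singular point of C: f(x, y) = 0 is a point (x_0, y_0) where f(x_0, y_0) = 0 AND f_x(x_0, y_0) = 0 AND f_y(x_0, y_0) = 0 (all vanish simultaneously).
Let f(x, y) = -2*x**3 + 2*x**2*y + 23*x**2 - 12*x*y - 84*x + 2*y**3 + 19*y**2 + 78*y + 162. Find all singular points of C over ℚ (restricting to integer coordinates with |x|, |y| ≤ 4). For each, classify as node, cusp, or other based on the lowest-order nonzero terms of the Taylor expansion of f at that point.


Singular points: {(3, -3)}; classification: node.

Compute partial derivatives:
  f_x = -6*x**2 + 4*x*y + 46*x - 12*y - 84.
  f_y = 2*x**2 - 12*x + 6*y**2 + 38*y + 78.
Scan x_0 ∈ {−4, ..., 4}. For each x_0, f_y(x_0, y) is a polynomial in y; find its integer roots y ∈ {−4, ..., 4}, then test f_x and f at those candidates.
  x = -4: f_y(-4, y) = 6*y**2 + 38*y + 158; no integer root y with |y| ≤ 4.
  x = -3: f_y(-3, y) = 6*y**2 + 38*y + 132; no integer root y with |y| ≤ 4.
  x = -2: f_y(-2, y) = 6*y**2 + 38*y + 110; no integer root y with |y| ≤ 4.
  x = -1: f_y(-1, y) = 6*y**2 + 38*y + 92; no integer root y with |y| ≤ 4.
  x = 0: f_y(0, y) = 6*y**2 + 38*y + 78; no integer root y with |y| ≤ 4.
  x = 1: f_y(1, y) = 6*y**2 + 38*y + 68; no integer root y with |y| ≤ 4.
  x = 2: f_y(2, y) = 6*y**2 + 38*y + 62; no integer root y with |y| ≤ 4.
  x = 3: f_y(3, y) = 6*y**2 + 38*y + 60; vanishes at y ∈ {-3}. (3, -3): f_x = 0, f = 0 — SINGULAR.
  x = 4: f_y(4, y) = 6*y**2 + 38*y + 62; no integer root y with |y| ≤ 4.
Only singular point on the grid: (3, -3).
Classify: substitute x = 3 + u, y = -3 + v and expand: f = -2*u**3 + 2*u**2*v - u**2 + 2*v**3 + v**2.
No constant or linear terms (consistent with a singular point). Quadratic part: -u**2 + v**2. Cubic part: -2*u**3 + 2*u**2*v + 2*v**3.
The quadratic part v**2 - u**2 = (v − u)(v + u) splits into two distinct linear factors, so there are two distinct tangent lines y − -3 = ±(x − 3) — this is a node (ordinary double point).
Classification: node.
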